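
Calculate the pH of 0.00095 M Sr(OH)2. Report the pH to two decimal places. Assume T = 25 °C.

Sr(OH)2 is a strong base (each formula unit releases 2 OH-); [OH-] = 0.0019 M.
pOH = -log(0.0019) = 2.72
pH = 14.00 - 2.72 = 11.28

pH = 11.28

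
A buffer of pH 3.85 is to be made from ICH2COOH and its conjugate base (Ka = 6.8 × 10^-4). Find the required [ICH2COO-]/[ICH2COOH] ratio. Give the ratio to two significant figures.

ratio = 4.8

pKa = -log(6.8 × 10^-4) = 3.167
pH = pKa + log(r) ⇒ log(r) = 3.85 − 3.167 = +0.683
r = [ICH2COO-]/[ICH2COOH] = 10^(+0.683) = 4.82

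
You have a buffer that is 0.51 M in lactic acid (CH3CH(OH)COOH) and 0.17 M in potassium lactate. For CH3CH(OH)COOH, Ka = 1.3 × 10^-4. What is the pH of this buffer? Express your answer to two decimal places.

pH = 3.41

pKa = −log(1.3 × 10^-4) = 3.886
Using pH = pKa + log([base]/[acid]) with [base]/[acid] = 0.17/0.51:
pH = 3.886 + (-0.477) = 3.41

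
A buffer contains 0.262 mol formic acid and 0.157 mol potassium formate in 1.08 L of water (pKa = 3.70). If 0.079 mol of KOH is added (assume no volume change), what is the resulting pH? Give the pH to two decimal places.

After neutralization: n(HCOOH) = 0.183 mol, n(HCOO-) = 0.236 mol.
pH = pKa + log(n_HCOO-/n_HCOOH) = 3.70 + log(0.236/0.183) = 3.70 + (+0.110)

pH = 3.81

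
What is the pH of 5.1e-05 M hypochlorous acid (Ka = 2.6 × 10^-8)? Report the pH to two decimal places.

pH = 5.94

HOCl ⇌ OCl- + H+
Let x = [H+] at equilibrium. Ka = x²/(5.1e-05 − x).
Since Ka ≪ C₀, x ≈ √(Ka·C₀) = 1.15 × 10^-6 M.
pH = −log[H+] = −log(1.15 × 10^-6) = 5.94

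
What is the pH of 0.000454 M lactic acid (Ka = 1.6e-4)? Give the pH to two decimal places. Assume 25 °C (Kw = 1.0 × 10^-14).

pH = 3.70

CH3CH(OH)COOH ⇌ CH3CH(OH)COO- + H+
From the ICE table, Ka = [H+]²/(0.000454 − [H+]) = 1.6 × 10^-4.
Here C₀/Ka ≈ 2.84, so the small-[H+] approximation fails. Use the quadratic:
[H+] = [−0.00016 + √(0.00016² + 2.91e-07)]/2 = 2.01 × 10^-4 M
pH = −log(2.01 × 10^-4) = 3.70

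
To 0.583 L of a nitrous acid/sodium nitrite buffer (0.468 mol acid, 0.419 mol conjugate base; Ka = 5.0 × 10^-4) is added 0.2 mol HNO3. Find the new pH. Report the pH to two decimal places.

Added H+ converts NO2- to HNO2: HNO2 → 0.668 mol, NO2- → 0.219 mol.
pKa = −log(5.0 × 10^-4) = 3.301
Henderson–Hasselbalch with mole ratio 0.219/0.668: pH = 3.301 + (-0.484)

pH = 2.82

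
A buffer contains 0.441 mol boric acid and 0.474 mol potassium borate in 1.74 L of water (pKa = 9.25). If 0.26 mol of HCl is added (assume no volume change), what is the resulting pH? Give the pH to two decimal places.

pH = 8.73

After neutralization: n(B(OH)3) = 0.701 mol, n(B(OH)4-) = 0.214 mol.
pH = pKa + log(n_B(OH)4-/n_B(OH)3) = 9.25 + log(0.214/0.701) = 9.25 + (-0.515)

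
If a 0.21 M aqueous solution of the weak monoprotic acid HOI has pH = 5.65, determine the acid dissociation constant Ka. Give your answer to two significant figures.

Ka = 2.4 × 10^-11

[H+] = 10^(-5.65) = 2.24 × 10^-6 M
At equilibrium [HA] = 0.21 − 2.24 × 10^-6 = 2.10 × 10^-1 M
Ka = [H+][A-]/[HA] = (2.24 × 10^-6)² / 2.10 × 10^-1 = 2.4 × 10^-11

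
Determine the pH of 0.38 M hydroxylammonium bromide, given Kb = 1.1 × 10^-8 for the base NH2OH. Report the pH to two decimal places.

NH3OH+ is the conjugate acid of the weak base NH2OH.
Ka = Kw/Kb = 1.0×10^-14 / 1.1 × 10^-8 = 9.09 × 10^-7
Ka = [H+]²/(0.38 − [H+]) = 9.09 × 10^-7
Neglecting [H+] in the denominator: [H+] = √(9.09 × 10^-7 × 0.38) = 5.88 × 10^-4 M
([H+]/C₀ = 0.15% < 5%, so the approximation holds.)
pH = −log[H+] = −log(5.88 × 10^-4) = 3.23

pH = 3.23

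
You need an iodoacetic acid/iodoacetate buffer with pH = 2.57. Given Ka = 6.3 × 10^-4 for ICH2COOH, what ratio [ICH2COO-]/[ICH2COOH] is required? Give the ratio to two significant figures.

pKa = -log(6.3 × 10^-4) = 3.201
pH = pKa + log(r) ⇒ log(r) = 2.57 − 3.201 = -0.631
r = [ICH2COO-]/[ICH2COOH] = 10^(-0.631) = 0.234

ratio = 0.23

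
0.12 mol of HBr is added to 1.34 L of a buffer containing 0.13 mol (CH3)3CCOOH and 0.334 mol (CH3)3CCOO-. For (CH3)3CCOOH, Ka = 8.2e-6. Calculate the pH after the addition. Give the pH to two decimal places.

pH = 5.02

After neutralization: n((CH3)3CCOOH) = 0.25 mol, n((CH3)3CCOO-) = 0.214 mol.
pKa = −log(8.2 × 10^-6) = 5.086
Henderson–Hasselbalch with mole ratio 0.214/0.25: pH = 5.086 + (-0.068)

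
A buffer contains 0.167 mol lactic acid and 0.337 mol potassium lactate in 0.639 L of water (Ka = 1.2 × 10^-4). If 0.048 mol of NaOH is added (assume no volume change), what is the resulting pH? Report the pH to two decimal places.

pH = 4.43

After neutralization: n(CH3CH(OH)COOH) = 0.119 mol, n(CH3CH(OH)COO-) = 0.385 mol.
pKa = −log(1.2 × 10^-4) = 3.921
pH = pKa + log(n_CH3CH(OH)COO-/n_CH3CH(OH)COOH) = 3.921 + log(0.385/0.119) = 3.921 + (+0.510)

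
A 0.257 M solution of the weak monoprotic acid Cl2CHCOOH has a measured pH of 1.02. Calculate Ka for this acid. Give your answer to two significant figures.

[H+] = 10^(-1.02) = 9.55 × 10^-2 M
At equilibrium [HA] = 0.257 − 9.55 × 10^-2 = 1.62 × 10^-1 M
Ka = [H+][A-]/[HA] = (9.55 × 10^-2)² / 1.62 × 10^-1 = 5.6 × 10^-2

Ka = 5.6 × 10^-2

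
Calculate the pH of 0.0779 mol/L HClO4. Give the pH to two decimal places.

HClO4 is a strong acid and dissociates completely, so [H+] = 0.0779 M.
pH = -log(0.0779) = 1.11

pH = 1.11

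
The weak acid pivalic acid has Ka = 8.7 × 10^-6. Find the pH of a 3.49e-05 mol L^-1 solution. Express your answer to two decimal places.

(CH3)3CCOOH ⇌ (CH3)3CCOO- + H+
Ka = [H+]²/(3.49e-05 − [H+]) = 8.7 × 10^-6
[H+] is not negligible relative to C₀; solve [H+]² + 8.7e-06·[H+] − 3.04e-10 = 0.
[H+] = (−Ka + √(Ka² + 4·Ka·C₀))/2 = 1.36 × 10^-5 M
pH = −log(1.36 × 10^-5) = 4.87

pH = 4.87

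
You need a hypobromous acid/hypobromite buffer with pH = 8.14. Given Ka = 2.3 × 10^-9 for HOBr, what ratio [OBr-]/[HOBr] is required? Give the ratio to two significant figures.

pKa = -log(2.3 × 10^-9) = 8.638
pH = pKa + log(r) ⇒ log(r) = 8.14 − 8.638 = -0.498
r = [OBr-]/[HOBr] = 10^(-0.498) = 0.318

ratio = 0.32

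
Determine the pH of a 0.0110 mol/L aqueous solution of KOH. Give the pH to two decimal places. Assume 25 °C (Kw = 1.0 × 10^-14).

KOH is a strong base; [OH-] = 0.011 M.
pOH = -log(0.011) = 1.96
pH = 14.00 - 1.96 = 12.04

pH = 12.04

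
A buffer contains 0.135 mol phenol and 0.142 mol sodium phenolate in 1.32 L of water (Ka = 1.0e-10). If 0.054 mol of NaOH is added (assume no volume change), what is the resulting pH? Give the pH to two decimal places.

After neutralization: n(C6H5OH) = 0.081 mol, n(C6H5O-) = 0.196 mol.
pKa = −log(1.0 × 10^-10) = 10.000
pH = pKa + log([A⁻]/[HA]) = 10.000 + log(0.196/0.081) = 10.000 +0.384

pH = 10.38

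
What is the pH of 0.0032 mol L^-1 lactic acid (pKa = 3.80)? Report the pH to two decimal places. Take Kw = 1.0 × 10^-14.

pH = 3.20

CH3CH(OH)COOH ⇌ CH3CH(OH)COO- + H+
Ka = 10^(−3.80) = 1.58 × 10^-4
Let x = [H+] at equilibrium. Ka = x²/(0.0032 − x).
Here C₀/Ka ≈ 20.3, so the small-x approximation fails. Use the quadratic:
x = (−Ka + √(Ka² + 4·Ka·C₀))/2 = 6.36 × 10^-4 M
pH = −log(6.36 × 10^-4) = 3.20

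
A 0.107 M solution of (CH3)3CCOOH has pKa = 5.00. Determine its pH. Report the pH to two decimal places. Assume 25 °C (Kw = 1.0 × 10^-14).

(CH3)3CCOOH ⇌ (CH3)3CCOO- + H+
Ka = 10^(−5.00) = 1.00 × 10^-5
Ka = [H+]²/(0.107 − [H+]) = 1.00 × 10^-5
Assume [H+] ≪ 0.107: [H+] ≈ √(1.00 × 10^-5 × 0.107) = 1.03 × 10^-3 M
pH = −log[H+] = −log(1.03 × 10^-3) = 2.99

pH = 2.99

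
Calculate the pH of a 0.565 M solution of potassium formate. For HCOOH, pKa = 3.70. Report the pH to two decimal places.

HCOO- is the conjugate base of the weak acid HCOOH.
Ka = 10^(−3.70) = 2.00 × 10^-4
Kb = Kw/Ka = 1.0×10^-14 / 2.00 × 10^-4 = 5.00 × 10^-11
Kb = [OH-]²/(0.565 − [OH-]) = 5.00 × 10^-11
Assume [OH-] ≪ 0.565: [OH-] ≈ √(5.00 × 10^-11 × 0.565) = 5.32 × 10^-6 M
Check: 0.00094% ionized — well under 5%, approximation valid.
pOH = −log(5.32 × 10^-6) = 5.27; pH = 14.00 − 5.27 = 8.73

pH = 8.73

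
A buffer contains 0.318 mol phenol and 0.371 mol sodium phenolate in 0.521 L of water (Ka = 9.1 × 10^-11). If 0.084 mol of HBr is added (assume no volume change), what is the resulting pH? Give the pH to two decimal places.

pH = 9.89

Added H+ converts C6H5O- to C6H5OH: C6H5OH → 0.402 mol, C6H5O- → 0.287 mol.
pKa = −log(9.1 × 10^-11) = 10.041
pH = pKa + log(n_C6H5O-/n_C6H5OH) = 10.041 + log(0.287/0.402) = 10.041 + (-0.146)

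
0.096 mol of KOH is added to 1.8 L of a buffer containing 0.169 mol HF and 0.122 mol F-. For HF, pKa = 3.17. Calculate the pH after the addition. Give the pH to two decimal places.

pH = 3.65

After neutralization: n(HF) = 0.073 mol, n(F-) = 0.218 mol.
Henderson–Hasselbalch with mole ratio 0.218/0.073: pH = 3.17 + (+0.475)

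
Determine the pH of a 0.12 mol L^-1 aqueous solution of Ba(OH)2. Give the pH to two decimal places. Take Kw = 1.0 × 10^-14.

pH = 13.38

Ba(OH)2 is a strong base (each formula unit releases 2 OH-); [OH-] = 0.24 M.
pOH = -log(0.24) = 0.62
pH = 14.00 - 0.62 = 13.38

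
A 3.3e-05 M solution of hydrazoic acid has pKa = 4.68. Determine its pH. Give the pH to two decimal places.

HN3 ⇌ N3- + H+
Ka = 10^(−4.68) = 2.09 × 10^-5
From the ICE table, Ka = x²/(3.3e-05 − x) = 2.09 × 10^-5.
The 5% rule fails; solving x² + Ka·x − Ka·C₀ = 0 exactly:
x = [−2.09e-05 + √(2.09e-05² + 2.76e-09)]/2 = 1.78 × 10^-5 M
pH = −log[H+] = −log(1.78 × 10^-5) = 4.75

pH = 4.75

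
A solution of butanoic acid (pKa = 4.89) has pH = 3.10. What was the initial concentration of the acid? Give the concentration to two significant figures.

C₀ = 5.0 × 10^-2 M

[H+] = 10^(-3.10) = 7.94 × 10^-4 M = x
Ka = 10^(−4.89) = 1.29 × 10^-5
Ka = x²/(C₀ − x) ⇒ C₀ = x + x²/Ka
C₀ = 7.94 × 10^-4 + (7.94 × 10^-4)²/(1.29 × 10^-5) = 4.97 × 10^-2 M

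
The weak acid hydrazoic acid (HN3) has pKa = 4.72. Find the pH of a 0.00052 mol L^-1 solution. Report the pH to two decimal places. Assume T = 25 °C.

pH = 4.04

HN3 ⇌ N3- + H+
Ka = 10^(−4.72) = 1.91 × 10^-5
From the ICE table, Ka = [H+]²/(0.00052 − [H+]) = 1.91 × 10^-5.
[H+] is not negligible relative to C₀; solve [H+]² + 1.91e-05·[H+] − 9.93e-09 = 0.
[H+] = [−1.91e-05 + √(1.91e-05² + 3.97e-08)]/2 = 9.06 × 10^-5 M
pH = −log[H+] = −log(9.06 × 10^-5) = 4.04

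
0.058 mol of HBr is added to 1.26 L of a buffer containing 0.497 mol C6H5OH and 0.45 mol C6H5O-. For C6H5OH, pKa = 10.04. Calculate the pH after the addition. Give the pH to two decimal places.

pH = 9.89

After neutralization: n(C6H5OH) = 0.555 mol, n(C6H5O-) = 0.392 mol.
pH = pKa + log(n_C6H5O-/n_C6H5OH) = 10.04 + log(0.392/0.555) = 10.04 + (-0.151)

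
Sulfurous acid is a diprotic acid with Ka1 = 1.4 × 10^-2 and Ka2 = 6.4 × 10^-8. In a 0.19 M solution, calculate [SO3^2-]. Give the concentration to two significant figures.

6.4 × 10^-8 M

First ionization gives [H+] ≈ [HSO3-] = 4.50 × 10^-2 M.
Second step: Ka2 = [H+][SO3^2-]/[HSO3-] ≈ [SO3^2-] (since [H+] ≈ [HSO3-]).
So [SO3^2-] ≈ Ka2.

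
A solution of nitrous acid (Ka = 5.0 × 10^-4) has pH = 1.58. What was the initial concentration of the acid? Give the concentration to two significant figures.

[H+] = 10^(-1.58) = 2.63 × 10^-2 M = x
Ka = x²/(C₀ − x) ⇒ C₀ = x + x²/Ka
C₀ = 2.63 × 10^-2 + (2.63 × 10^-2)²/(5.0 × 10^-4) = 1.41 M

C₀ = 1.4 M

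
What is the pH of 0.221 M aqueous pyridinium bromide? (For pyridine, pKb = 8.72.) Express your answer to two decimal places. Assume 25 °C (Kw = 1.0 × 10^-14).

C5H5NH+ is the conjugate acid of the weak base C5H5N.
Kb = 10^(−8.72) = 1.91 × 10^-9
Ka = Kw/Kb = 1.0×10^-14 / 1.91 × 10^-9 = 5.24 × 10^-6
Let x = [H+] at equilibrium. Ka = x²/(0.221 − x).
Neglecting x in the denominator: x = √(5.24 × 10^-6 × 0.221) = 1.08 × 10^-3 M
Check: 0.49% ionized — well under 5%, approximation valid.
pH = −log(1.08 × 10^-3) = 2.97

pH = 2.97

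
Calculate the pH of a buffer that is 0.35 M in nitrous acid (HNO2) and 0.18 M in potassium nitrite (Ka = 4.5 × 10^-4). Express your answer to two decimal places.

pKa = −log(4.5 × 10^-4) = 3.347
Using pH = pKa + log([base]/[acid]) with [base]/[acid] = 0.18/0.35:
pH = 3.347 + (-0.289) = 3.06

pH = 3.06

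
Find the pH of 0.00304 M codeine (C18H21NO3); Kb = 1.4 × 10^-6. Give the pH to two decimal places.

C18H21NO3 + H2O ⇌ C18H22NO3+ + OH-
Let x = [OH-] at equilibrium. Kb = x²/(0.00304 − x).
Neglecting x in the denominator: x = √(1.4 × 10^-6 × 0.00304) = 6.52 × 10^-5 M
(x/C₀ = 2.1% < 5%, so the approximation holds.)
pOH = 4.19, so pH = 14.00 − pOH = 9.81

pH = 9.81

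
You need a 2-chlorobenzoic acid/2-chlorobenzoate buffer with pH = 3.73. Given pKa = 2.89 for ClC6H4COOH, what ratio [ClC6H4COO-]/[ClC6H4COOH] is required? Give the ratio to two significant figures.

pH = pKa + log(r) ⇒ log(r) = 3.73 − 2.89 = +0.84
r = [ClC6H4COO-]/[ClC6H4COOH] = 10^(+0.84) = 6.92

ratio = 6.9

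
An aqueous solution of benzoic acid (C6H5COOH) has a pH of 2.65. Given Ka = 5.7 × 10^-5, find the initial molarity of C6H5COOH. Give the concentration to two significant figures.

[H+] = 10^(-2.65) = 2.24 × 10^-3 M = x
Ka = x²/(C₀ − x) ⇒ C₀ = x + x²/Ka
C₀ = 2.24 × 10^-3 + (2.24 × 10^-3)²/(5.7 × 10^-5) = 9.03 × 10^-2 M

C₀ = 9.0 × 10^-2 M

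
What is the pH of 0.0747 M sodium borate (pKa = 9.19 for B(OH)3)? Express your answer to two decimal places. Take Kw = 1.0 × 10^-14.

B(OH)4- is the conjugate base of the weak acid B(OH)3.
Ka = 10^(−9.19) = 6.46 × 10^-10
Kb = Kw/Ka = 1.0×10^-14 / 6.46 × 10^-10 = 1.55 × 10^-5
Kb = x²/(0.0747 − x) = 1.55 × 10^-5
Neglecting x in the denominator: x = √(1.55 × 10^-5 × 0.0747) = 1.08 × 10^-3 M
Check: 1.4% ionized — well under 5%, approximation valid.
pOH = 2.97, so pH = 14.00 − pOH = 11.03

pH = 11.03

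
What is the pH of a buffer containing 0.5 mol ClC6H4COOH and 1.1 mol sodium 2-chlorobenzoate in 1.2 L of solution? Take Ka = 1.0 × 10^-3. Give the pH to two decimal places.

pKa = −log(1.0 × 10^-3) = 3.000
Henderson–Hasselbalch: pH = pKa + log([ClC6H4COO-]/[ClC6H4COOH]) = 3.000 + log(1.1/0.5)
pH = 3.000 + (+0.342) = 3.34

pH = 3.34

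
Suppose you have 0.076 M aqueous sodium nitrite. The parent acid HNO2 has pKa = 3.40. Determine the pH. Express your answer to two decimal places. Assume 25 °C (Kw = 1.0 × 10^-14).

NO2- is the conjugate base of the weak acid HNO2.
Ka = 10^(−3.40) = 3.98 × 10^-4
Kb = Kw/Ka = 1.0×10^-14 / 3.98 × 10^-4 = 2.51 × 10^-11
Kb = [OH-]²/(0.076 − [OH-]) = 2.51 × 10^-11
Since Kb ≪ C₀, [OH-] ≈ √(Kb·C₀) = 1.38 × 10^-6 M.
pOH = −log(1.38 × 10^-6) = 5.86; pH = 14.00 − 5.86 = 8.14

pH = 8.14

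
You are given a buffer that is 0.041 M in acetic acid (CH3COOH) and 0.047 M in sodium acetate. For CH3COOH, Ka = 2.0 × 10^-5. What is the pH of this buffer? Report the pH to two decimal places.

pKa = −log(2.0 × 10^-5) = 4.699
pH = pKa + log([A⁻]/[HA]) = 4.699 + log(0.047/0.041)
pH = 4.699 + (+0.059) = 4.76

pH = 4.76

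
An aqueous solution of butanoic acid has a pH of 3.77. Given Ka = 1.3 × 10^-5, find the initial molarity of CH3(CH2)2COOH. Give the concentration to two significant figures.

[H+] = 10^(-3.77) = 1.70 × 10^-4 M = x
Ka = x²/(C₀ − x) ⇒ C₀ = x + x²/Ka
C₀ = 1.70 × 10^-4 + (1.70 × 10^-4)²/(1.3 × 10^-5) = 2.39 × 10^-3 M

C₀ = 2.4 × 10^-3 M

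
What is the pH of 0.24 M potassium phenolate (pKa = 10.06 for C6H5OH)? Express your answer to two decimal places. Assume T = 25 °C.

C6H5O- is the conjugate base of the weak acid C6H5OH.
Ka = 10^(−10.06) = 8.71 × 10^-11
Kb = Kw/Ka = 1.0×10^-14 / 8.71 × 10^-11 = 1.15 × 10^-4
Let x = [OH-] at equilibrium. Kb = x²/(0.24 − x).
Assume x ≪ 0.24: x ≈ √(1.15 × 10^-4 × 0.24) = 5.25 × 10^-3 M
(x/C₀ = 2.2% < 5%, so the approximation holds.)
pOH = −log(5.25 × 10^-3) = 2.28; pH = 14.00 − 2.28 = 11.72

pH = 11.72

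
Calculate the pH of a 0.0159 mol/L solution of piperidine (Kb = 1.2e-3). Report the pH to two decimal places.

pH = 11.58

C5H10NH + H2O ⇌ C5H10NH2+ + OH-
Kb = [OH-]²/(0.0159 − [OH-]) = 1.2 × 10^-3
Here C₀/Kb ≈ 13.3, so the small-[OH-] approximation fails. Use the quadratic:
[OH-] = (−Kb + √(Kb² + 4·Kb·C₀))/2 = 3.81 × 10^-3 M
pOH = 2.42, so pH = 14.00 − pOH = 11.58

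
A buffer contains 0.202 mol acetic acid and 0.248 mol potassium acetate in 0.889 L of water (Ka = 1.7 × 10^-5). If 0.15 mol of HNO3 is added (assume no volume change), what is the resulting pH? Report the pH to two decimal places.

After neutralization: n(CH3COOH) = 0.352 mol, n(CH3COO-) = 0.098 mol.
pKa = −log(1.7 × 10^-5) = 4.770
pH = pKa + log([A⁻]/[HA]) = 4.770 + log(0.098/0.352) = 4.770 -0.555

pH = 4.21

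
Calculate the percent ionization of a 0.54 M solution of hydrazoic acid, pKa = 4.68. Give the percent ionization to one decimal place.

0.6%

HN3 ⇌ N3- + H+; let x = [H+] at equilibrium.
Ka = 10^(−4.68) = 2.09 × 10^-5
x ≈ √(Ka·C₀) = √(2.09 × 10^-5 × 0.54) = 3.36 × 10^-3 M
% ionization = x/C₀ × 100% = 3.36 × 10^-3/0.54 × 100% = 0.6%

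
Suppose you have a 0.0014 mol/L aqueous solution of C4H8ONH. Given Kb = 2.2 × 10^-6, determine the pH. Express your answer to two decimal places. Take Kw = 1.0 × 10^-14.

pH = 9.74

C4H8ONH + H2O ⇌ C4H8ONH2+ + OH-
From the ICE table, Kb = [OH-]²/(0.0014 − [OH-]) = 2.2 × 10^-6.
Neglecting [OH-] in the denominator: [OH-] = √(2.2 × 10^-6 × 0.0014) = 5.55 × 10^-5 M
Check: 4% ionized — well under 5%, approximation valid.
pOH = −log(5.55 × 10^-5) = 4.26; pH = 14.00 − 4.26 = 9.74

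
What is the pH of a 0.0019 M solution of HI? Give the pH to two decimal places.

HI is a strong acid and dissociates completely, so [H+] = 0.0019 M.
pH = -log(0.0019) = 2.72

pH = 2.72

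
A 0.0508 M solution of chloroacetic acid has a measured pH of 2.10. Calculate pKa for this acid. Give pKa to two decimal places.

pKa = 2.83

[H+] = 10^(-2.10) = 7.94 × 10^-3 M
At equilibrium [HA] = 0.0508 − 7.94 × 10^-3 = 4.29 × 10^-2 M
Ka = [H+][A-]/[HA] = (7.94 × 10^-3)² / 4.29 × 10^-2 = 1.47 × 10^-3
pKa = -log(1.47 × 10^-3) = 2.83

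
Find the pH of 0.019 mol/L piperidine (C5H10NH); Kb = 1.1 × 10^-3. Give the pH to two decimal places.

pH = 11.61

C5H10NH + H2O ⇌ C5H10NH2+ + OH-
Kb = x²/(0.019 − x) = 1.1 × 10^-3
x is not negligible relative to C₀; solve x² + 0.0011·x − 2.09e-05 = 0.
x = (−Kb + √(Kb² + 4·Kb·C₀))/2 = 4.05 × 10^-3 M
pOH = −log(4.05 × 10^-3) = 2.39; pH = 14.00 − 2.39 = 11.61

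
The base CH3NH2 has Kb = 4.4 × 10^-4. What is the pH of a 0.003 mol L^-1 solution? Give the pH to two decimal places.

CH3NH2 + H2O ⇌ CH3NH3+ + OH-
From the ICE table, Kb = [OH-]²/(0.003 − [OH-]) = 4.4 × 10^-4.
[OH-] is not negligible relative to C₀; solve [OH-]² + 0.00044·[OH-] − 1.32e-06 = 0.
[OH-] = [−0.00044 + √(0.00044² + 5.28e-06)]/2 = 9.50 × 10^-4 M
pOH = −log(9.50 × 10^-4) = 3.02; pH = 14.00 − 3.02 = 10.98

pH = 10.98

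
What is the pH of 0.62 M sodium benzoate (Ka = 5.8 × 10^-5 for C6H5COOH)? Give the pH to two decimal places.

C6H5COO- is the conjugate base of the weak acid C6H5COOH.
Kb = Kw/Ka = 1.0×10^-14 / 5.8 × 10^-5 = 1.72 × 10^-10
From the ICE table, Kb = [OH-]²/(0.62 − [OH-]) = 1.72 × 10^-10.
Neglecting [OH-] in the denominator: [OH-] = √(1.72 × 10^-10 × 0.62) = 1.03 × 10^-5 M
([OH-]/C₀ = 0.0017% < 5%, so the approximation holds.)
pOH = −log(1.03 × 10^-5) = 4.99; pH = 14.00 − 4.99 = 9.01

pH = 9.01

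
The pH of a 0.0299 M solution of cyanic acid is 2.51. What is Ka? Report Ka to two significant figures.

Ka = 3.6 × 10^-4

[H+] = 10^(-2.51) = 3.09 × 10^-3 M
At equilibrium [HA] = 0.0299 − 3.09 × 10^-3 = 2.68 × 10^-2 M
Ka = [H+][A-]/[HA] = (3.09 × 10^-3)² / 2.68 × 10^-2 = 3.6 × 10^-4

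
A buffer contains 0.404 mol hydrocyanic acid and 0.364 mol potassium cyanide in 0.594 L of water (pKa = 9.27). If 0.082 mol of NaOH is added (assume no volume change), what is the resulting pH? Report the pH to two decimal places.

pH = 9.41

After neutralization: n(HCN) = 0.322 mol, n(CN-) = 0.446 mol.
pH = pKa + log([A⁻]/[HA]) = 9.27 + log(0.446/0.322) = 9.27 +0.141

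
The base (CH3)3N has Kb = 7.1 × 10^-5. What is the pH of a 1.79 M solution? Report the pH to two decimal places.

(CH3)3N + H2O ⇌ (CH3)3NH+ + OH-
Let x = [OH-] at equilibrium. Kb = x²/(1.79 − x).
Since Kb ≪ C₀, x ≈ √(Kb·C₀) = 1.13 × 10^-2 M.
(x/C₀ = 0.63% < 5%, so the approximation holds.)
pOH = −log(1.13 × 10^-2) = 1.95; pH = 14.00 − 1.95 = 12.05

pH = 12.05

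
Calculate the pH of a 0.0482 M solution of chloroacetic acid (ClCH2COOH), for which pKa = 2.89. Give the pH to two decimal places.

pH = 2.14

ClCH2COOH ⇌ ClCH2COO- + H+
Ka = 10^(−2.89) = 1.29 × 10^-3
From the ICE table, Ka = [H+]²/(0.0482 − [H+]) = 1.29 × 10^-3.
[H+] is not negligible relative to C₀; solve [H+]² + 0.00129·[H+] − 6.22e-05 = 0.
[H+] = (−Ka + √(Ka² + 4·Ka·C₀))/2 = 7.27 × 10^-3 M
pH = −log[H+] = −log(7.27 × 10^-3) = 2.14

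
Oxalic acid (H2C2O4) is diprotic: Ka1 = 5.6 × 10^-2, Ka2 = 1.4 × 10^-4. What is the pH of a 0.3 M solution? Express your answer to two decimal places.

pH = 0.98

Ka1 ≫ Ka2, so treat the first dissociation as the only significant source of H+.
Ka1 = x²/(0.3 − x) = 5.6 × 10^-2
Solving the quadratic: x = (−Ka1 + √(Ka1² + 4·Ka1·C₀))/2 = 1.05 × 10^-1 M
pH = −log(1.05 × 10^-1) = 0.98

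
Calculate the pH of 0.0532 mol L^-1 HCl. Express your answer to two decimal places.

HCl is a strong acid and dissociates completely, so [H+] = 0.0532 M.
pH = -log(0.0532) = 1.27

pH = 1.27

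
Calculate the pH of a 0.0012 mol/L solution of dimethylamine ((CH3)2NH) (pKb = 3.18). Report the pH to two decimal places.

(CH3)2NH + H2O ⇌ (CH3)2NH2+ + OH-
Kb = 10^(−3.18) = 6.61 × 10^-4
From the ICE table, Kb = [OH-]²/(0.0012 − [OH-]) = 6.61 × 10^-4.
Here C₀/Kb ≈ 1.82, so the small-[OH-] approximation fails. Use the quadratic:
[OH-] = [−0.000661 + √(0.000661² + 3.17e-06)]/2 = 6.19 × 10^-4 M
pOH = 3.21, so pH = 14.00 − pOH = 10.79

pH = 10.79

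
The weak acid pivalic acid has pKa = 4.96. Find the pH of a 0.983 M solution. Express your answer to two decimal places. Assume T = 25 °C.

(CH3)3CCOOH ⇌ (CH3)3CCOO- + H+
Ka = 10^(−4.96) = 1.10 × 10^-5
Ka = [H+]²/(0.983 − [H+]) = 1.10 × 10^-5
Since Ka ≪ C₀, [H+] ≈ √(Ka·C₀) = 3.29 × 10^-3 M.
Check: 0.33% ionized — well under 5%, approximation valid.
pH = −log(3.29 × 10^-3) = 2.48

pH = 2.48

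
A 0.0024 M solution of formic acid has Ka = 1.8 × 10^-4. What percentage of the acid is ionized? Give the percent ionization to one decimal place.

HCOOH ⇌ HCOO- + H+; let x = [H+] at equilibrium.
Solve x² + 0.00018x − 4.32e-07 = 0 → x = 5.73 × 10^-4 M
% ionization = x/C₀ × 100% = 5.73 × 10^-4/0.0024 × 100% = 23.9%

23.9%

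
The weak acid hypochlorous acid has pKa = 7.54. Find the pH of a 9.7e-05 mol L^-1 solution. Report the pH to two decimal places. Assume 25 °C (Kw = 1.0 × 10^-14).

HOCl ⇌ OCl- + H+
Ka = 10^(−7.54) = 2.88 × 10^-8
Ka = [H+]²/(9.7e-05 − [H+]) = 2.88 × 10^-8
Neglecting [H+] in the denominator: [H+] = √(2.88 × 10^-8 × 9.7e-05) = 1.67 × 10^-6 M
([H+]/C₀ = 1.7% < 5%, so the approximation holds.)
pH = −log[H+] = −log(1.67 × 10^-6) = 5.78

pH = 5.78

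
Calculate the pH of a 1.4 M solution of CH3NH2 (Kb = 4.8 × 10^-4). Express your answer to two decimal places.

CH3NH2 + H2O ⇌ CH3NH3+ + OH-
Kb = [OH-]²/(1.4 − [OH-]) = 4.8 × 10^-4
Neglecting [OH-] in the denominator: [OH-] = √(4.8 × 10^-4 × 1.4) = 2.59 × 10^-2 M
([OH-]/C₀ = 1.9% < 5%, so the approximation holds.)
pOH = 1.59, so pH = 14.00 − pOH = 12.41

pH = 12.41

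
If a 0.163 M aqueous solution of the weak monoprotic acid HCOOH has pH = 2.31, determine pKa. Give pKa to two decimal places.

pKa = 3.82

[H+] = 10^(-2.31) = 4.90 × 10^-3 M
At equilibrium [HA] = 0.163 − 4.90 × 10^-3 = 1.58 × 10^-1 M
Ka = [H+][A-]/[HA] = (4.90 × 10^-3)² / 1.58 × 10^-1 = 1.52 × 10^-4
pKa = -log(1.52 × 10^-4) = 3.82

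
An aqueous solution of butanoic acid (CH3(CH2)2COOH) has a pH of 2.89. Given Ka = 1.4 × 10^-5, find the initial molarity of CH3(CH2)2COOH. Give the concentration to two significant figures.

C₀ = 1.2 × 10^-1 M

[H+] = 10^(-2.89) = 1.29 × 10^-3 M = x
Ka = x²/(C₀ − x) ⇒ C₀ = x + x²/Ka
C₀ = 1.29 × 10^-3 + (1.29 × 10^-3)²/(1.4 × 10^-5) = 1.20 × 10^-1 M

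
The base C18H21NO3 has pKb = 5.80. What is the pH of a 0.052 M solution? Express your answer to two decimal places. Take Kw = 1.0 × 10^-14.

C18H21NO3 + H2O ⇌ C18H22NO3+ + OH-
Kb = 10^(−5.80) = 1.58 × 10^-6
Kb = x²/(0.052 − x) = 1.58 × 10^-6
Since Kb ≪ C₀, x ≈ √(Kb·C₀) = 2.87 × 10^-4 M.
(x/C₀ = 0.55% < 5%, so the approximation holds.)
pOH = 3.54, so pH = 14.00 − pOH = 10.46

pH = 10.46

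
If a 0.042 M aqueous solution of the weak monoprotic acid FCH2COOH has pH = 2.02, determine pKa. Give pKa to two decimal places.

pKa = 2.55

[H+] = 10^(-2.02) = 9.55 × 10^-3 M
At equilibrium [HA] = 0.042 − 9.55 × 10^-3 = 3.25 × 10^-2 M
Ka = [H+][A-]/[HA] = (9.55 × 10^-3)² / 3.25 × 10^-2 = 2.81 × 10^-3
pKa = -log(2.81 × 10^-3) = 2.55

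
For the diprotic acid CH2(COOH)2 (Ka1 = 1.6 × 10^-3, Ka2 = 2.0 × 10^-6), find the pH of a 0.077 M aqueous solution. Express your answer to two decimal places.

pH = 1.99

Since Ka1 ≫ Ka2, the first ionization dominates [H+].
Ka1 = x²/(0.077 − x) = 1.6 × 10^-3
Solving the quadratic: x = (−Ka1 + √(Ka1² + 4·Ka1·C₀))/2 = 1.03 × 10^-2 M
pH = −log(1.03 × 10^-2) = 1.99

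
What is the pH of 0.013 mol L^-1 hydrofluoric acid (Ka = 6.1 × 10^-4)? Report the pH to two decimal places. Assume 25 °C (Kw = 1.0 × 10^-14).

HF ⇌ F- + H+
Ka = [H+]²/(0.013 − [H+]) = 6.1 × 10^-4
The 5% rule fails; solving [H+]² + Ka·[H+] − Ka·C₀ = 0 exactly:
[H+] = (−Ka + √(Ka² + 4·Ka·C₀))/2 = 2.53 × 10^-3 M
pH = −log[H+] = −log(2.53 × 10^-3) = 2.60

pH = 2.60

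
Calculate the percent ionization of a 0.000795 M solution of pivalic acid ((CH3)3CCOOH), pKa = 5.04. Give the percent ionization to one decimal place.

(CH3)3CCOOH ⇌ (CH3)3CCOO- + H+; let x = [H+] at equilibrium.
Ka = 10^(−5.04) = 9.12 × 10^-6
Solve x² + 9.12e-06x − 7.25e-09 = 0 → x = 8.07 × 10^-5 M
Fraction ionized = 8.07 × 10^-5 / 0.000795 = 0.1015 → 10.2%

10.2%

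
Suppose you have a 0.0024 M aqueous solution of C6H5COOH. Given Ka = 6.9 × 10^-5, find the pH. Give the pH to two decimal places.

pH = 3.43

C6H5COOH ⇌ C6H5COO- + H+
From the ICE table, Ka = x²/(0.0024 − x) = 6.9 × 10^-5.
x is not negligible relative to C₀; solve x² + 6.9e-05·x − 1.66e-07 = 0.
x = [−6.9e-05 + √(6.9e-05² + 6.62e-07)]/2 = 3.74 × 10^-4 M
pH = −log[H+] = −log(3.74 × 10^-4) = 3.43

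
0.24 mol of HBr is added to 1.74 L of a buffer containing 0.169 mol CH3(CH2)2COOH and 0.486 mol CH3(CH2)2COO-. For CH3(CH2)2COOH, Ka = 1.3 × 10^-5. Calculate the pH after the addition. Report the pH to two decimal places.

pH = 4.67

Added H+ converts CH3(CH2)2COO- to CH3(CH2)2COOH: CH3(CH2)2COOH → 0.409 mol, CH3(CH2)2COO- → 0.246 mol.
pKa = −log(1.3 × 10^-5) = 4.886
Henderson–Hasselbalch with mole ratio 0.246/0.409: pH = 4.886 + (-0.221)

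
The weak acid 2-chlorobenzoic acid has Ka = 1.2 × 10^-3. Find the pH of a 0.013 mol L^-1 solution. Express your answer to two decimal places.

pH = 2.47

ClC6H4COOH ⇌ ClC6H4COO- + H+
Ka = [H+]²/(0.013 − [H+]) = 1.2 × 10^-3
The 5% rule fails; solving [H+]² + Ka·[H+] − Ka·C₀ = 0 exactly:
[H+] = [−0.0012 + √(0.0012² + 6.24e-05)]/2 = 3.39 × 10^-3 M
pH = −log[H+] = −log(3.39 × 10^-3) = 2.47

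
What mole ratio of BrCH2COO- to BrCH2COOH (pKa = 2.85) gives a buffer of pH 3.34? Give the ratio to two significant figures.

ratio = 3.1

pH = pKa + log(r) ⇒ log(r) = 3.34 − 2.85 = +0.49
r = [BrCH2COO-]/[BrCH2COOH] = 10^(+0.49) = 3.09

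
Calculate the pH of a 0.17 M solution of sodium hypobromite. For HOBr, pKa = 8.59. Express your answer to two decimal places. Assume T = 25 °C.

OBr- is the conjugate base of the weak acid HOBr.
Ka = 10^(−8.59) = 2.57 × 10^-9
Kb = Kw/Ka = 1.0×10^-14 / 2.57 × 10^-9 = 3.89 × 10^-6
From the ICE table, Kb = x²/(0.17 − x) = 3.89 × 10^-6.
Since Kb ≪ C₀, x ≈ √(Kb·C₀) = 8.13 × 10^-4 M.
Check: 0.48% ionized — well under 5%, approximation valid.
pOH = 3.09, so pH = 14.00 − pOH = 10.91

pH = 10.91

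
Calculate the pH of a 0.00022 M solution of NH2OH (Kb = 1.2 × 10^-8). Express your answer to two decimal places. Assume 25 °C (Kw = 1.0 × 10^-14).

NH2OH + H2O ⇌ NH3OH+ + OH-
Kb = [OH-]²/(0.00022 − [OH-]) = 1.2 × 10^-8
Assume [OH-] ≪ 0.00022: [OH-] ≈ √(1.2 × 10^-8 × 0.00022) = 1.62 × 10^-6 M
([OH-]/C₀ = 0.74% < 5%, so the approximation holds.)
pOH = 5.79, so pH = 14.00 − pOH = 8.21

pH = 8.21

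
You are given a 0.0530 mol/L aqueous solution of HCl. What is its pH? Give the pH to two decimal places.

HCl is a strong acid and dissociates completely, so [H+] = 0.0530 M.
pH = -log(0.053) = 1.28

pH = 1.28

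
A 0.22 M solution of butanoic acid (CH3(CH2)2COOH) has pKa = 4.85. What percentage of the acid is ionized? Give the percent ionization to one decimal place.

CH3(CH2)2COOH ⇌ CH3(CH2)2COO- + H+; let x = [H+] at equilibrium.
Ka = 10^(−4.85) = 1.41 × 10^-5
x ≈ √(Ka·C₀) = √(1.41 × 10^-5 × 0.22) = 1.76 × 10^-3 M
Fraction ionized = 1.76 × 10^-3 / 0.22 = 0.0080 → 0.8%

0.8%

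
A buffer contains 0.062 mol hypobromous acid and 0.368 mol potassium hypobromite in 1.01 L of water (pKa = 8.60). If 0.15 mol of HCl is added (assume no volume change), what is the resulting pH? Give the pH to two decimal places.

After neutralization: n(HOBr) = 0.212 mol, n(OBr-) = 0.218 mol.
pH = pKa + log([A⁻]/[HA]) = 8.60 + log(0.218/0.212) = 8.60 +0.012

pH = 8.61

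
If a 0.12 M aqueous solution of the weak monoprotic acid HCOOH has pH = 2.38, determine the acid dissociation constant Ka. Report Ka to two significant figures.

[H+] = 10^(-2.38) = 4.17 × 10^-3 M
At equilibrium [HA] = 0.12 − 4.17 × 10^-3 = 1.16 × 10^-1 M
Ka = [H+][A-]/[HA] = (4.17 × 10^-3)² / 1.16 × 10^-1 = 1.5 × 10^-4

Ka = 1.5 × 10^-4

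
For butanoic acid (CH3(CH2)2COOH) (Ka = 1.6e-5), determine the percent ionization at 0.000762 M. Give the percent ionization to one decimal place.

CH3(CH2)2COOH ⇌ CH3(CH2)2COO- + H+; let x = [H+] at equilibrium.
Ka = x²/(C₀ − x); solving the quadratic gives x = 1.03 × 10^-4 M.
% ionization = x/C₀ × 100% = 1.03 × 10^-4/0.000762 × 100% = 13.5%

13.5%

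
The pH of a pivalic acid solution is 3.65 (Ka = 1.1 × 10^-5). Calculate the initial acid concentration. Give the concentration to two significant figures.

[H+] = 10^(-3.65) = 2.24 × 10^-4 M = x
Ka = x²/(C₀ − x) ⇒ C₀ = x + x²/Ka
C₀ = 2.24 × 10^-4 + (2.24 × 10^-4)²/(1.1 × 10^-5) = 4.79 × 10^-3 M

C₀ = 4.8 × 10^-3 M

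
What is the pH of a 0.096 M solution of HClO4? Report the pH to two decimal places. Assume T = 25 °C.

HClO4 is a strong acid and dissociates completely, so [H+] = 0.096 M.
pH = -log(0.096) = 1.02

pH = 1.02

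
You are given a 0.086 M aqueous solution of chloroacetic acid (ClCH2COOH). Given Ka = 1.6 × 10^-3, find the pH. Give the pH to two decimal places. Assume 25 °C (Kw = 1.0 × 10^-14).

pH = 1.96

ClCH2COOH ⇌ ClCH2COO- + H+
Ka = x²/(0.086 − x) = 1.6 × 10^-3
x is not negligible relative to C₀; solve x² + 0.0016·x − 0.000138 = 0.
x = (−Ka + √(Ka² + 4·Ka·C₀))/2 = 1.10 × 10^-2 M
pH = −log[H+] = −log(1.10 × 10^-2) = 1.96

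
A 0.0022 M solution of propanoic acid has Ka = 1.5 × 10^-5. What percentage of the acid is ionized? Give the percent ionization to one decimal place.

7.9%

CH3CH2COOH ⇌ CH3CH2COO- + H+; let x = [H+] at equilibrium.
Ka = x²/(C₀ − x); solving the quadratic gives x = 1.74 × 10^-4 M.
Fraction ionized = 1.74 × 10^-4 / 0.0022 = 0.0791 → 7.9%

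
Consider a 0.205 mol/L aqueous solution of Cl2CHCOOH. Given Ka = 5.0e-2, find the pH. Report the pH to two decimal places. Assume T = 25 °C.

Cl2CHCOOH ⇌ Cl2CHCOO- + H+
Ka = [H+]²/(0.205 − [H+]) = 5.0 × 10^-2
The 5% rule fails; solving [H+]² + Ka·[H+] − Ka·C₀ = 0 exactly:
[H+] = (−Ka + √(Ka² + 4·Ka·C₀))/2 = 7.93 × 10^-2 M
pH = −log(7.93 × 10^-2) = 1.10

pH = 1.10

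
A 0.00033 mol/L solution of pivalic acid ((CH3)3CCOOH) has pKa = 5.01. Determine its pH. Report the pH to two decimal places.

pH = 4.28

(CH3)3CCOOH ⇌ (CH3)3CCOO- + H+
Ka = 10^(−5.01) = 9.77 × 10^-6
Ka = [H+]²/(0.00033 − [H+]) = 9.77 × 10^-6
The 5% rule fails; solving [H+]² + Ka·[H+] − Ka·C₀ = 0 exactly:
[H+] = [−9.77e-06 + √(9.77e-06² + 1.29e-08)]/2 = 5.21 × 10^-5 M
pH = −log(5.21 × 10^-5) = 4.28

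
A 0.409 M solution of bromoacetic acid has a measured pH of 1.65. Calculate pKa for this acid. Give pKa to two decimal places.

pKa = 2.89

[H+] = 10^(-1.65) = 2.24 × 10^-2 M
At equilibrium [HA] = 0.409 − 2.24 × 10^-2 = 3.87 × 10^-1 M
Ka = [H+][A-]/[HA] = (2.24 × 10^-2)² / 3.87 × 10^-1 = 1.30 × 10^-3
pKa = -log(1.30 × 10^-3) = 2.89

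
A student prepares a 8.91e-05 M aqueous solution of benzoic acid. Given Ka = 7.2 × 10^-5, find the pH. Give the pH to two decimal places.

C6H5COOH ⇌ C6H5COO- + H+
Ka = x²/(8.91e-05 − x) = 7.2 × 10^-5
The 5% rule fails; solving x² + Ka·x − Ka·C₀ = 0 exactly:
x = (−Ka + √(Ka² + 4·Ka·C₀))/2 = 5.18 × 10^-5 M
pH = −log[H+] = −log(5.18 × 10^-5) = 4.29

pH = 4.29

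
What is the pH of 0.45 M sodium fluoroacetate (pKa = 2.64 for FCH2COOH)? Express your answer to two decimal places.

FCH2COO- is the conjugate base of the weak acid FCH2COOH.
Ka = 10^(−2.64) = 2.29 × 10^-3
Kb = Kw/Ka = 1.0×10^-14 / 2.29 × 10^-3 = 4.37 × 10^-12
Kb = [OH-]²/(0.45 − [OH-]) = 4.37 × 10^-12
Since Kb ≪ C₀, [OH-] ≈ √(Kb·C₀) = 1.40 × 10^-6 M.
Check: 0.00031% ionized — well under 5%, approximation valid.
pOH = 5.85, so pH = 14.00 − pOH = 8.15

pH = 8.15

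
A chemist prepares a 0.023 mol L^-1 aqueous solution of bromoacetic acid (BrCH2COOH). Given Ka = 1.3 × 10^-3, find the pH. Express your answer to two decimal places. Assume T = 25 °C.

pH = 2.31

BrCH2COOH ⇌ BrCH2COO- + H+
From the ICE table, Ka = [H+]²/(0.023 − [H+]) = 1.3 × 10^-3.
The 5% rule fails; solving [H+]² + Ka·[H+] − Ka·C₀ = 0 exactly:
[H+] = (−Ka + √(Ka² + 4·Ka·C₀))/2 = 4.86 × 10^-3 M
pH = −log(4.86 × 10^-3) = 2.31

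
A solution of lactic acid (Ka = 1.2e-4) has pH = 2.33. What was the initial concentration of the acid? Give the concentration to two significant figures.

C₀ = 1.9 × 10^-1 M

[H+] = 10^(-2.33) = 4.68 × 10^-3 M = x
Ka = x²/(C₀ − x) ⇒ C₀ = x + x²/Ka
C₀ = 4.68 × 10^-3 + (4.68 × 10^-3)²/(1.2 × 10^-4) = 1.87 × 10^-1 M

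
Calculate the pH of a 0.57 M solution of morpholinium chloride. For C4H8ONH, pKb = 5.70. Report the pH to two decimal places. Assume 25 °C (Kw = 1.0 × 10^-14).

C4H8ONH2+ is the conjugate acid of the weak base C4H8ONH.
Kb = 10^(−5.70) = 2.00 × 10^-6
Ka = Kw/Kb = 1.0×10^-14 / 2.00 × 10^-6 = 5.00 × 10^-9
Let x = [H+] at equilibrium. Ka = x²/(0.57 − x).
Since Ka ≪ C₀, x ≈ √(Ka·C₀) = 5.34 × 10^-5 M.
pH = −log(5.34 × 10^-5) = 4.27

pH = 4.27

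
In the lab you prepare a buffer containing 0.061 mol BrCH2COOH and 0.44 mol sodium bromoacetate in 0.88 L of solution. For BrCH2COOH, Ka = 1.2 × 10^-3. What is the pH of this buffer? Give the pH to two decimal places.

pH = 3.78

pKa = −log(1.2 × 10^-3) = 2.921
Using pH = pKa + log([base]/[acid]) with [base]/[acid] = 0.44/0.061:
pH = 2.921 + (+0.858) = 3.78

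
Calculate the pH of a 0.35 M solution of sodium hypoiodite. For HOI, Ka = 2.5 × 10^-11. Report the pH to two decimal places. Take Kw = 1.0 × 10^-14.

OI- is the conjugate base of the weak acid HOI.
Kb = Kw/Ka = 1.0×10^-14 / 2.5 × 10^-11 = 4.00 × 10^-4
Let x = [OH-] at equilibrium. Kb = x²/(0.35 − x).
Assume x ≪ 0.35: x ≈ √(4.00 × 10^-4 × 0.35) = 1.18 × 10^-2 M
(x/C₀ = 3.4% < 5%, so the approximation holds.)
pOH = −log(1.18 × 10^-2) = 1.93; pH = 14.00 − 1.93 = 12.07

pH = 12.07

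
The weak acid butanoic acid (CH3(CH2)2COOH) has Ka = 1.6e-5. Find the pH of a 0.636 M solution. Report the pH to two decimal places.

pH = 2.50

CH3(CH2)2COOH ⇌ CH3(CH2)2COO- + H+
From the ICE table, Ka = x²/(0.636 − x) = 1.6 × 10^-5.
Neglecting x in the denominator: x = √(1.6 × 10^-5 × 0.636) = 3.19 × 10^-3 M
Check: 0.5% ionized — well under 5%, approximation valid.
pH = −log(3.19 × 10^-3) = 2.50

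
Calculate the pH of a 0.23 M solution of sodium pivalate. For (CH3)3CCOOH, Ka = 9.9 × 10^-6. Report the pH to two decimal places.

(CH3)3CCOO- is the conjugate base of the weak acid (CH3)3CCOOH.
Kb = Kw/Ka = 1.0×10^-14 / 9.9 × 10^-6 = 1.01 × 10^-9
Kb = x²/(0.23 − x) = 1.01 × 10^-9
Neglecting x in the denominator: x = √(1.01 × 10^-9 × 0.23) = 1.52 × 10^-5 M
Check: 0.0066% ionized — well under 5%, approximation valid.
pOH = 4.82, so pH = 14.00 − pOH = 9.18

pH = 9.18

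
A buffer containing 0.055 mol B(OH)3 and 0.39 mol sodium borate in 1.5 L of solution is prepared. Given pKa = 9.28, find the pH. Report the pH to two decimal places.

pH = 10.13

pH = pKa + log([A⁻]/[HA]) = 9.28 + log(0.39/0.055)
pH = 9.28 + (+0.851) = 10.13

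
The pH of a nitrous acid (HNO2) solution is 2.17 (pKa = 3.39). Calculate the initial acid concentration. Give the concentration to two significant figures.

C₀ = 1.2 × 10^-1 M

[H+] = 10^(-2.17) = 6.76 × 10^-3 M = x
Ka = 10^(−3.39) = 4.07 × 10^-4
Ka = x²/(C₀ − x) ⇒ C₀ = x + x²/Ka
C₀ = 6.76 × 10^-3 + (6.76 × 10^-3)²/(4.07 × 10^-4) = 1.19 × 10^-1 M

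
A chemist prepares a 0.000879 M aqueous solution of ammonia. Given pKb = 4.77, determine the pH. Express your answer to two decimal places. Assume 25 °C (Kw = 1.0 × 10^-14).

NH3 + H2O ⇌ NH4+ + OH-
Kb = 10^(−4.77) = 1.70 × 10^-5
Kb = [OH-]²/(0.000879 − [OH-]) = 1.70 × 10^-5
The 5% rule fails; solving [OH-]² + Kb·[OH-] − Kb·C₀ = 0 exactly:
[OH-] = (−Kb + √(Kb² + 4·Kb·C₀))/2 = 1.14 × 10^-4 M
pOH = −log(1.14 × 10^-4) = 3.94; pH = 14.00 − 3.94 = 10.06

pH = 10.06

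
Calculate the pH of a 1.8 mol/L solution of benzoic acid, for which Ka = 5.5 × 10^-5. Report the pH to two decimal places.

C6H5COOH ⇌ C6H5COO- + H+
Ka = x²/(1.8 − x) = 5.5 × 10^-5
Neglecting x in the denominator: x = √(5.5 × 10^-5 × 1.8) = 9.95 × 10^-3 M
(x/C₀ = 0.55% < 5%, so the approximation holds.)
pH = −log(9.95 × 10^-3) = 2.00

pH = 2.00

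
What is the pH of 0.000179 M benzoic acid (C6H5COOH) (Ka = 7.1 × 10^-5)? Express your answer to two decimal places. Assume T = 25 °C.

C6H5COOH ⇌ C6H5COO- + H+
From the ICE table, Ka = [H+]²/(0.000179 − [H+]) = 7.1 × 10^-5.
Here C₀/Ka ≈ 2.52, so the small-[H+] approximation fails. Use the quadratic:
[H+] = [−7.1e-05 + √(7.1e-05² + 5.08e-08)]/2 = 8.27 × 10^-5 M
pH = −log(8.27 × 10^-5) = 4.08

pH = 4.08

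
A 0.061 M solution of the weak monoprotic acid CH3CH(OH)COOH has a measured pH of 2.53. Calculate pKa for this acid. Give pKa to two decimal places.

[H+] = 10^(-2.53) = 2.95 × 10^-3 M
At equilibrium [HA] = 0.061 − 2.95 × 10^-3 = 5.80 × 10^-2 M
Ka = [H+][A-]/[HA] = (2.95 × 10^-3)² / 5.80 × 10^-2 = 1.50 × 10^-4
pKa = -log(1.50 × 10^-4) = 3.82

pKa = 3.82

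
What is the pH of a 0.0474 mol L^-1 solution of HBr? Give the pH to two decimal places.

pH = 1.32

HBr is a strong acid and dissociates completely, so [H+] = 0.0474 M.
pH = -log(0.0474) = 1.32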